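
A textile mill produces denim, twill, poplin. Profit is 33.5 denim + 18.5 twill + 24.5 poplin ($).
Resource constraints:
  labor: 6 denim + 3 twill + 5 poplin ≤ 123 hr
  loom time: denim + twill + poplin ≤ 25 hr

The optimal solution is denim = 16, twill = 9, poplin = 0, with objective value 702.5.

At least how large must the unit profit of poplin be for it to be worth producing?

Check each constraint at x*: labor 123/123 (tight); loom time 25/25 (tight).
Dual feasibility on the basic columns requires 6·y_labor + 1·y_loom time = 33.5, 3·y_labor + 1·y_loom time = 18.5.
This yields shadow prices y_labor = 5, y_loom time = 3.5.
poplin enters the basis when its profit ≥ yᵀa₃ = 5·5 + 3.5·1 = 28.5.

28.5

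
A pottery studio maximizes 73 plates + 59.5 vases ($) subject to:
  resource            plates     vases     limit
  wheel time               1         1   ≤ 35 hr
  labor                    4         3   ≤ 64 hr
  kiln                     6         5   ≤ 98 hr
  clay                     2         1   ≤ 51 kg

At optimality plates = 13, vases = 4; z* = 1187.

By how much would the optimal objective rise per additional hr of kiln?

Binding: labor and kiln. Non-binding: wheel time (18 unused), clay (21 unused).
Slack constraints have shadow price 0 (complementary slackness).
The binding rows give the dual system: 4·y_labor + 6·y_kiln = 73 and 3·y_labor + 5·y_kiln = 59.5.
This yields shadow prices y_labor = 4, y_kiln = 9.5.
Shadow price of kiln = 9.5.

9.5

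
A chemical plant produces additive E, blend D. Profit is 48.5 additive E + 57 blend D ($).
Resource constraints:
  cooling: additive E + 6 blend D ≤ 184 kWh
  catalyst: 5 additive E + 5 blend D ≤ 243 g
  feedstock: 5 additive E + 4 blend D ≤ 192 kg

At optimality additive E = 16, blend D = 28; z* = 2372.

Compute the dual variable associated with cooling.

Binding: cooling and feedstock. Non-binding: catalyst (23 unused).
Since catalyst is not tight, its dual is 0.
From A_Bᵀ y = c: 1·y_cooling + 5·y_feedstock = 48.5; 6·y_cooling + 4·y_feedstock = 57.
Solving: y_cooling = 3.5, y_feedstock = 9.
Shadow price of cooling = 3.5.

3.5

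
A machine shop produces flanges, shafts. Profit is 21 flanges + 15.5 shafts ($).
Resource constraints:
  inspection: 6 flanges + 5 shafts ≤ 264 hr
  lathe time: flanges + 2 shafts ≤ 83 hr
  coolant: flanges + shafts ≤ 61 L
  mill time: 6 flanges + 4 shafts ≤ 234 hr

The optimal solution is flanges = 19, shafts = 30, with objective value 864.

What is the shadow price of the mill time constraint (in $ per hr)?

2

Check each constraint at x*: inspection 264/264 (tight); lathe time 79/83 (slack 4); coolant 49/61 (slack 12); mill time 234/234 (tight).
By complementary slackness, y = 0 for the non-binding constraints.
The binding rows give the dual system: 6·y_inspection + 6·y_mill time = 21 and 5·y_inspection + 4·y_mill time = 15.5.
Solving: y_inspection = 1.5, y_mill time = 2.
Shadow price of mill time = 2.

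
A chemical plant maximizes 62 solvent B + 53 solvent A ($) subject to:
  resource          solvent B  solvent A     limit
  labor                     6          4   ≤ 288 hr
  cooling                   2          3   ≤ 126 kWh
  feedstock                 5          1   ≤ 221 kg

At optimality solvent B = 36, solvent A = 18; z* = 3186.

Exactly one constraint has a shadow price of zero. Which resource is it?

feedstock

labor: 288/288 (binding)
cooling: 126/126 (binding)
feedstock: 198/221 (slack 23)
By complementary slackness, a constraint with positive slack has shadow price 0 → feedstock.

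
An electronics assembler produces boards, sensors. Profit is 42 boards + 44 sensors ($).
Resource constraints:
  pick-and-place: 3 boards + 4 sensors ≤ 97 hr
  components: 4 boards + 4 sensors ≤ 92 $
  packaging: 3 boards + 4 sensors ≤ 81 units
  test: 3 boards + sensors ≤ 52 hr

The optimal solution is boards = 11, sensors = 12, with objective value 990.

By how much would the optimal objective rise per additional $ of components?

9

Check each constraint at x*: pick-and-place 81/97 (slack 16); components 92/92 (tight); packaging 81/81 (tight); test 45/52 (slack 7).
By complementary slackness, y = 0 for the non-binding constraints.
From A_Bᵀ y = c: 4·y_components + 3·y_packaging = 42; 4·y_components + 4·y_packaging = 44.
Solving: y_components = 9, y_packaging = 2.
Shadow price of components = 9.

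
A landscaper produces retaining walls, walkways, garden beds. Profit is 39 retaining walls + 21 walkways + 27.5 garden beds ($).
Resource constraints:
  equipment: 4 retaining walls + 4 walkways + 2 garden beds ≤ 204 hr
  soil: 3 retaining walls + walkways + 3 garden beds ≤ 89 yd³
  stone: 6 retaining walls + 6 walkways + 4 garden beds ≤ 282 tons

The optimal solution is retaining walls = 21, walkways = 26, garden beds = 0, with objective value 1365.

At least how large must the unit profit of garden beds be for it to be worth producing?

35

Binding: soil and stone. Non-binding: equipment (16 unused).
Slack constraints have shadow price 0 (complementary slackness).
From A_Bᵀ y = c: 3·y_soil + 6·y_stone = 39; 1·y_soil + 6·y_stone = 21.
Solving: y_soil = 9, y_stone = 2.
garden beds enters the basis when its profit ≥ yᵀa₃ = 9·3 + 2·4 = 35.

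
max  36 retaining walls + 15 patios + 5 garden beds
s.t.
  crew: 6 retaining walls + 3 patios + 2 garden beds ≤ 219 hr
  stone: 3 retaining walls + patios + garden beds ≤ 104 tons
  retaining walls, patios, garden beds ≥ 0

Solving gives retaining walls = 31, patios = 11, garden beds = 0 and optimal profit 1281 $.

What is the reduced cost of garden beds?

-7

At the optimum: crew uses 219 of 219 (binding); stone uses 104 of 104 (binding).
From A_Bᵀ y = c: 6·y_crew + 3·y_stone = 36; 3·y_crew + 1·y_stone = 15.
Solving: y_crew = 3, y_stone = 6.
Reduced cost of garden beds: c₃ − yᵀa₃ = 5 − (3·2 + 6·1) = 5 − 12 = -7.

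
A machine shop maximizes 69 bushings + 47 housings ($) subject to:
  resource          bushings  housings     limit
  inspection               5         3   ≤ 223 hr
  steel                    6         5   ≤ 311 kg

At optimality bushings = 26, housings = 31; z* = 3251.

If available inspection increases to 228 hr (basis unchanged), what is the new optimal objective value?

At the optimum: inspection uses 223 of 223 (binding); steel uses 311 of 311 (binding).
Dual feasibility on the basic columns requires 5·y_inspection + 6·y_steel = 69, 3·y_inspection + 5·y_steel = 47.
This yields shadow prices y_inspection = 9, y_steel = 4.
Δz = y_inspection·Δb = 9 × (5) = 45, so new z* = 3251 + 45 = 3296.

3296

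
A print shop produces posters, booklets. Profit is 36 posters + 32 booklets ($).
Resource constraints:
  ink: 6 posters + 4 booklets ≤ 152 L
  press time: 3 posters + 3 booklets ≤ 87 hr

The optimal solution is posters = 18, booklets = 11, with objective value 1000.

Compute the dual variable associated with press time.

At the optimum: ink uses 152 of 152 (binding); press time uses 87 of 87 (binding).
From A_Bᵀ y = c: 6·y_ink + 3·y_press time = 36; 4·y_ink + 3·y_press time = 32.
Solving: y_ink = 2, y_press time = 8.
Shadow price of press time = 8.

8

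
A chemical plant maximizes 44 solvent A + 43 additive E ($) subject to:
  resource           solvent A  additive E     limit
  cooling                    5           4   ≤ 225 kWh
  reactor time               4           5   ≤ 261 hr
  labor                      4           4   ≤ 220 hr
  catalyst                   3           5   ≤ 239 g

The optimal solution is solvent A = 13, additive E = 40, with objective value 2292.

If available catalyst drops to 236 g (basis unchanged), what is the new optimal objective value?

Binding: cooling and catalyst. Non-binding: reactor time (9 unused), labor (8 unused).
By complementary slackness, y = 0 for the non-binding constraints.
From A_Bᵀ y = c: 5·y_cooling + 3·y_catalyst = 44; 4·y_cooling + 5·y_catalyst = 43.
Solving: y_cooling = 7, y_catalyst = 3.
Δz = y_catalyst·Δb = 3 × (-3) = -9, so new z* = 2292 − 9 = 2283.

2283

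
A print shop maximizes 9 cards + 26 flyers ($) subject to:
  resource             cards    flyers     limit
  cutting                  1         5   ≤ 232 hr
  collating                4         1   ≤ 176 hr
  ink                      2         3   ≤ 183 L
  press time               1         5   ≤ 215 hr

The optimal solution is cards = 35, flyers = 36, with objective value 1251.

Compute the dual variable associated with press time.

5

Binding: collating and press time. Non-binding: cutting (17 unused), ink (5 unused).
Since cutting, ink are not tight, their duals are 0.
Dual feasibility on the basic columns requires 4·y_collating + 1·y_press time = 9, 1·y_collating + 5·y_press time = 26.
This yields shadow prices y_collating = 1, y_press time = 5.
Shadow price of press time = 5.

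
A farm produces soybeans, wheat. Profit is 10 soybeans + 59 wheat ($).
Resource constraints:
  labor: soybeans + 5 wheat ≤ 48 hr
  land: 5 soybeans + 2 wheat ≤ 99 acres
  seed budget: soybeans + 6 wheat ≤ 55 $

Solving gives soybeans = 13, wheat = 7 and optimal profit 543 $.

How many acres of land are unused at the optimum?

20

land used = 5·13 + 2·7 = 79; slack = 99 − 79 = 20.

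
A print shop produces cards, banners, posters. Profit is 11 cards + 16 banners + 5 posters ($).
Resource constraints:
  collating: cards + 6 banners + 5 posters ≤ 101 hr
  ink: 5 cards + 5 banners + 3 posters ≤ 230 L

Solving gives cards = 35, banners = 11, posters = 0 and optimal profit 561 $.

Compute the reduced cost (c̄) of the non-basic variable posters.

-6

Both collating and ink are binding at x*.
From A_Bᵀ y = c: 1·y_collating + 5·y_ink = 11; 6·y_collating + 5·y_ink = 16.
Solving: y_collating = 1, y_ink = 2.
Reduced cost of posters: c₃ − yᵀa₃ = 5 − (1·5 + 2·3) = 5 − 11 = -6.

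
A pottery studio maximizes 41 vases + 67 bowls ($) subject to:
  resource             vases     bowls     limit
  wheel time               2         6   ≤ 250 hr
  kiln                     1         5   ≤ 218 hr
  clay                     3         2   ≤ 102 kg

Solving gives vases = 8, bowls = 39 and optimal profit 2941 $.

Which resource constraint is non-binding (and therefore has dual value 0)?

wheel time: 250/250 (binding)
kiln: 203/218 (slack 15)
clay: 102/102 (binding)
By complementary slackness, a constraint with positive slack has shadow price 0 → kiln.

kiln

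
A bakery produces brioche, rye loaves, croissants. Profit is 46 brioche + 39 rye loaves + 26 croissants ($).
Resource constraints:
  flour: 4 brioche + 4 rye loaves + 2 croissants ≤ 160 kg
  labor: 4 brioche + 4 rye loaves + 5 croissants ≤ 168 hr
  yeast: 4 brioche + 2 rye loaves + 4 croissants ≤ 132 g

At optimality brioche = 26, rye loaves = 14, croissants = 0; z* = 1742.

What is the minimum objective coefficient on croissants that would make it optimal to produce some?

30

At the optimum: flour uses 160 of 160 (binding); labor uses 160 of 168 (slack = 8); yeast uses 132 of 132 (binding).
By complementary slackness, y = 0 for the non-binding constraint.
The binding rows give the dual system: 4·y_flour + 4·y_yeast = 46 and 4·y_flour + 2·y_yeast = 39.
Solving: y_flour = 8, y_yeast = 3.5.
croissants enters the basis when its profit ≥ yᵀa₃ = 8·2 + 3.5·4 = 30.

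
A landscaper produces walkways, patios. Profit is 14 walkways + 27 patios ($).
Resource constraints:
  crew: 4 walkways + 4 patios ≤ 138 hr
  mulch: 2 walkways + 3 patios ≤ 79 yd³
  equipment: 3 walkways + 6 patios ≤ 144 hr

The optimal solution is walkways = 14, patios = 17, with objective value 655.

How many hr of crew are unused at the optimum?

crew used = 4·14 + 4·17 = 124; slack = 138 − 124 = 14.

14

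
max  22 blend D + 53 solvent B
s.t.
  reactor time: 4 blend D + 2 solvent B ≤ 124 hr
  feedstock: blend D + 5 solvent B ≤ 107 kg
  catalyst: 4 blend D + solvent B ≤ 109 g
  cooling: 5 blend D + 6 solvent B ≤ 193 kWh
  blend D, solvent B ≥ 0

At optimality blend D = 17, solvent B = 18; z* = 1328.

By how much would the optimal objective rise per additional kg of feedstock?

Binding: feedstock and cooling. Non-binding: reactor time (20 unused), catalyst (23 unused).
By complementary slackness, y = 0 for the non-binding constraints.
The binding rows give the dual system: 1·y_feedstock + 5·y_cooling = 22 and 5·y_feedstock + 6·y_cooling = 53.
This yields shadow prices y_feedstock = 7, y_cooling = 3.
Shadow price of feedstock = 7.

7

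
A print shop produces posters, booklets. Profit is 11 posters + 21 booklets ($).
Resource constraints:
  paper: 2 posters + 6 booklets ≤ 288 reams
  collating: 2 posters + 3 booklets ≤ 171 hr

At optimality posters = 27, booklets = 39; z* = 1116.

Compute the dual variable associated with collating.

Both paper and collating are binding at x*.
The binding rows give the dual system: 2·y_paper + 2·y_collating = 11 and 6·y_paper + 3·y_collating = 21.
Solving: y_paper = 1.5, y_collating = 4.
Shadow price of collating = 4.

4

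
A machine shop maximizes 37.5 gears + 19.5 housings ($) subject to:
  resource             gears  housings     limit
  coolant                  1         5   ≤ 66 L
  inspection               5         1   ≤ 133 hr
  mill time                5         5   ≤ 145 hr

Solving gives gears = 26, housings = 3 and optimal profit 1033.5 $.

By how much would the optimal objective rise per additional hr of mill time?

3

Binding: inspection and mill time. Non-binding: coolant (25 unused).
By complementary slackness, y = 0 for the non-binding constraint.
The binding rows give the dual system: 5·y_inspection + 5·y_mill time = 37.5 and 1·y_inspection + 5·y_mill time = 19.5.
This yields shadow prices y_inspection = 4.5, y_mill time = 3.
Shadow price of mill time = 3.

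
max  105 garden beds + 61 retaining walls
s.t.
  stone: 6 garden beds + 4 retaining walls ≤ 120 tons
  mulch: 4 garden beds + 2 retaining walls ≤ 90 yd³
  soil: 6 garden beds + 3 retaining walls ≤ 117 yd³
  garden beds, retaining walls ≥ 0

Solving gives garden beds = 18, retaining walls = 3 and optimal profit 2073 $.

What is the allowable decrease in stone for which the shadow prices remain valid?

Binding constraints: stone, soil. The basis is B = [[6,4],[6,3]] with det -6.
Per unit decrease in stone, x* moves by d = (0.5, -1).
The basis stays optimal until retaining walls reaches 0; allowable decrease = 3 tons.

3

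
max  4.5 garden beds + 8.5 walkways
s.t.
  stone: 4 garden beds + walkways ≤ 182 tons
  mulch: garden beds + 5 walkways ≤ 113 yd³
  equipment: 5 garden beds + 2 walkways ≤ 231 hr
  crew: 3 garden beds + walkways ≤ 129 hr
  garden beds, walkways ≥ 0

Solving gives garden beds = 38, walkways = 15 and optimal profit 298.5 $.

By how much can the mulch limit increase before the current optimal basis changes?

Binding constraints: mulch, crew. The basis is B = [[1,5],[3,1]] with det -14.
Per unit increase in mulch, x* moves by d = (-0.0714, 0.2143).
The basis stays optimal until equipment becomes binding; allowable increase = 154 yd³.

154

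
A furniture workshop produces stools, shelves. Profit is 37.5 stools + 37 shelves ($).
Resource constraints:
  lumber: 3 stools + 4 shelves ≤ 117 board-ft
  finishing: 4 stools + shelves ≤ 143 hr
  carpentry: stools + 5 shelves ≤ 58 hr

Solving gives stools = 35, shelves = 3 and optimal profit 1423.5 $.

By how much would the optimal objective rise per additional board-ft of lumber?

8.5

At the optimum: lumber uses 117 of 117 (binding); finishing uses 143 of 143 (binding); carpentry uses 50 of 58 (slack = 8).
Slack constraints have shadow price 0 (complementary slackness).
Dual feasibility on the basic columns requires 3·y_lumber + 4·y_finishing = 37.5, 4·y_lumber + 1·y_finishing = 37.
This yields shadow prices y_lumber = 8.5, y_finishing = 3.
Shadow price of lumber = 8.5.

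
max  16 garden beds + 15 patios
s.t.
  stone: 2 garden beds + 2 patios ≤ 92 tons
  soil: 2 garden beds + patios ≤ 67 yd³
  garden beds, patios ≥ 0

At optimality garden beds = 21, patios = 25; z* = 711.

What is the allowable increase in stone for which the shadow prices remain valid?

42

Binding constraints: stone, soil. The basis is B = [[2,2],[2,1]] with det -2.
Per unit increase in stone, x* moves by d = (-0.5, 1).
The basis stays optimal until garden beds reaches 0; allowable increase = 42 tons.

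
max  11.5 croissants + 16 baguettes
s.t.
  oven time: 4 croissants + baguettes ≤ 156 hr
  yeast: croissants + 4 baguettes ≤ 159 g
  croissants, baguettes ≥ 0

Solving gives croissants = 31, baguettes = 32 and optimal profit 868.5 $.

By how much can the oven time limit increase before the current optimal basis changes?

480

Binding constraints: oven time, yeast. The basis is B = [[4,1],[1,4]] with det 15.
Per unit increase in oven time, x* moves by d = (0.2667, -0.0667).
The basis stays optimal until baguettes reaches 0; allowable increase = 480 hr.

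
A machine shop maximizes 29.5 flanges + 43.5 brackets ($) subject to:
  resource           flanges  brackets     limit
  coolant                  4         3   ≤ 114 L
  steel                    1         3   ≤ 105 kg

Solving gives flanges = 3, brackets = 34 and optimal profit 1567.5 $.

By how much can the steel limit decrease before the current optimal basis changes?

Binding constraints: coolant, steel. The basis is B = [[4,3],[1,3]] with det 9.
Per unit decrease in steel, x* moves by d = (0.3333, -0.4444).
The basis stays optimal until brackets reaches 0; allowable decrease = 76.5 kg.

76.5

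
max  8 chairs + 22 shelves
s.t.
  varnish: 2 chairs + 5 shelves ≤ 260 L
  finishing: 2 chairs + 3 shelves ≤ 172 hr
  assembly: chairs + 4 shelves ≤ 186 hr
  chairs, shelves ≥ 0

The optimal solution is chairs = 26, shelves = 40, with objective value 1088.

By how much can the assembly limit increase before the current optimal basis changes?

Binding constraints: finishing, assembly. The basis is B = [[2,3],[1,4]] with det 5.
Per unit increase in assembly, x* moves by d = (-0.6, 0.4).
The basis stays optimal until varnish becomes binding; allowable increase = 10 hr.

10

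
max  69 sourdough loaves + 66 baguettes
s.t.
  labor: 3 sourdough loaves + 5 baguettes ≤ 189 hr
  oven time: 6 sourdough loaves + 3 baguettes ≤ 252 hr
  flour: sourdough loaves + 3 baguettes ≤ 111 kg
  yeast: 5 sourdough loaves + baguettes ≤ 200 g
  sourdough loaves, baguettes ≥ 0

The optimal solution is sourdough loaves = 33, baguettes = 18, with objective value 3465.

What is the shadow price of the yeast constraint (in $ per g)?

0

At the optimum: labor uses 189 of 189 (binding); oven time uses 252 of 252 (binding); flour uses 87 of 111 (slack = 24); yeast uses 183 of 200 (slack = 17).
Since flour, yeast are not tight, their duals are 0.
From A_Bᵀ y = c: 3·y_labor + 6·y_oven time = 69; 5·y_labor + 3·y_oven time = 66.
→ y_labor = 9 and y_oven time = 7.
Shadow price of yeast = 0.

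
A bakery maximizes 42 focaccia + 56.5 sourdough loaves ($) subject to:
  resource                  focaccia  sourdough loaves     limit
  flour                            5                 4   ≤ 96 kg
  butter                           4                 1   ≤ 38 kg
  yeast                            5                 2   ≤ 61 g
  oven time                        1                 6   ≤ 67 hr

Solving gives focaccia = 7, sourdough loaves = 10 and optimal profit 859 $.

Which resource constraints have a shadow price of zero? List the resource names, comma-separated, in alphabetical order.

flour, yeast

flour: 75/96 (slack 21)
butter: 38/38 (binding)
yeast: 55/61 (slack 6)
oven time: 67/67 (binding)
By complementary slackness, a constraint with positive slack has shadow price 0 → flour, yeast.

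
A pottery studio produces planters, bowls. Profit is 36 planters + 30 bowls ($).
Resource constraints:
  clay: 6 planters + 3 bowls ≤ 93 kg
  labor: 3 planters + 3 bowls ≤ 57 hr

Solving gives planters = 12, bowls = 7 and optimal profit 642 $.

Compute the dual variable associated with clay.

2

At the optimum: clay uses 93 of 93 (binding); labor uses 57 of 57 (binding).
From A_Bᵀ y = c: 6·y_clay + 3·y_labor = 36; 3·y_clay + 3·y_labor = 30.
Solving: y_clay = 2, y_labor = 8.
Shadow price of clay = 2.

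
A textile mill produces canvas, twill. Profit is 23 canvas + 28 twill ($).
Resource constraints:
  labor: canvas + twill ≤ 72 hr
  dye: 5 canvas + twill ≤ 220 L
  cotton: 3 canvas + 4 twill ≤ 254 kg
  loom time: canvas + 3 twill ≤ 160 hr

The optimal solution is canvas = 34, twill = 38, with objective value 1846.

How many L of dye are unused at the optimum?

12

dye used = 5·34 + 1·38 = 208; slack = 220 − 208 = 12.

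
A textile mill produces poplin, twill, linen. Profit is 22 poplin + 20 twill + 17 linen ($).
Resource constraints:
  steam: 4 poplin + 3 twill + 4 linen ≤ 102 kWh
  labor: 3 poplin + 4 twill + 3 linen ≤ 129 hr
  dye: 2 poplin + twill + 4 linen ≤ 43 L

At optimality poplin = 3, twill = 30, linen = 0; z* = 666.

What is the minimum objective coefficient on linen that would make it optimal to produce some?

Check each constraint at x*: steam 102/102 (tight); labor 129/129 (tight); dye 36/43 (slack 7).
Since dye is not tight, its dual is 0.
From A_Bᵀ y = c: 4·y_steam + 3·y_labor = 22; 3·y_steam + 4·y_labor = 20.
→ y_steam = 4 and y_labor = 2.
linen enters the basis when its profit ≥ yᵀa₃ = 4·4 + 2·3 = 22.

22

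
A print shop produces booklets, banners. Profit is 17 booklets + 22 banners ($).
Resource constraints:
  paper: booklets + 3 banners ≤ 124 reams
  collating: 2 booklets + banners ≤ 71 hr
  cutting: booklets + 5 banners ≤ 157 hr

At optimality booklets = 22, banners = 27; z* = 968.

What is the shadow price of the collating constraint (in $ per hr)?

7

Check each constraint at x*: paper 103/124 (slack 21); collating 71/71 (tight); cutting 157/157 (tight).
Slack constraints have shadow price 0 (complementary slackness).
The binding rows give the dual system: 2·y_collating + 1·y_cutting = 17 and 1·y_collating + 5·y_cutting = 22.
Solving: y_collating = 7, y_cutting = 3.
Shadow price of collating = 7.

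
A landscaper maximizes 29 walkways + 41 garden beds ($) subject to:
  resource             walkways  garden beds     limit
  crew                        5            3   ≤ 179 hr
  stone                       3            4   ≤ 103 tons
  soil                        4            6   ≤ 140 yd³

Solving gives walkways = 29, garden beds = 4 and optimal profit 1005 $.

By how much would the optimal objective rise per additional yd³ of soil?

Check each constraint at x*: crew 157/179 (slack 22); stone 103/103 (tight); soil 140/140 (tight).
By complementary slackness, y = 0 for the non-binding constraint.
From A_Bᵀ y = c: 3·y_stone + 4·y_soil = 29; 4·y_stone + 6·y_soil = 41.
This yields shadow prices y_stone = 5, y_soil = 3.5.
Shadow price of soil = 3.5.

3.5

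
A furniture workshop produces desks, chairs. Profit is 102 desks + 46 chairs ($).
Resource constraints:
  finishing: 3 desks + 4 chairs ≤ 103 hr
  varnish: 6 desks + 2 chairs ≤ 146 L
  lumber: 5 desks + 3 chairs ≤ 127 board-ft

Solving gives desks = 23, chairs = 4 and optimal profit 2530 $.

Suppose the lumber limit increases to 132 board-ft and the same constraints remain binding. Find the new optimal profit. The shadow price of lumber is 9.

Δb = 5, so new z* = 2530 + (9)·(5) = 2530 + 45 = 2575.

2575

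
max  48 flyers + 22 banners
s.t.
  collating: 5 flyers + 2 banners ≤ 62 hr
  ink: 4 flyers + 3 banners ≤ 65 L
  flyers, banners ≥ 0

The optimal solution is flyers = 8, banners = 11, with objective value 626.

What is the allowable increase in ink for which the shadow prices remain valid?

28

Binding constraints: collating, ink. The basis is B = [[5,2],[4,3]] with det 7.
Per unit increase in ink, x* moves by d = (-0.2857, 0.7143).
The basis stays optimal until flyers reaches 0; allowable increase = 28 L.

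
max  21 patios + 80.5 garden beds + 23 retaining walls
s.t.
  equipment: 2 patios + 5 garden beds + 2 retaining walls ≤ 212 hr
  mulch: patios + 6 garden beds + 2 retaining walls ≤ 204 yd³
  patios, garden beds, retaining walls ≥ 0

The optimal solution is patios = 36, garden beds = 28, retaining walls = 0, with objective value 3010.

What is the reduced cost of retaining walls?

Check each constraint at x*: equipment 212/212 (tight); mulch 204/204 (tight).
The binding rows give the dual system: 2·y_equipment + 1·y_mulch = 21 and 5·y_equipment + 6·y_mulch = 80.5.
→ y_equipment = 6.5 and y_mulch = 8.
Reduced cost of retaining walls: c₃ − yᵀa₃ = 23 − (6.5·2 + 8·2) = 23 − 29 = -6.

-6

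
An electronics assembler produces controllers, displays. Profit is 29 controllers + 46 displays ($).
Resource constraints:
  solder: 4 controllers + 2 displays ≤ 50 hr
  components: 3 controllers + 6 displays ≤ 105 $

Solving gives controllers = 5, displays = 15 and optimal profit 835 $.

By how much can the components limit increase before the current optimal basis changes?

45

Binding constraints: solder, components. The basis is B = [[4,2],[3,6]] with det 18.
Per unit increase in components, x* moves by d = (-0.1111, 0.2222).
The basis stays optimal until controllers reaches 0; allowable increase = 45 $.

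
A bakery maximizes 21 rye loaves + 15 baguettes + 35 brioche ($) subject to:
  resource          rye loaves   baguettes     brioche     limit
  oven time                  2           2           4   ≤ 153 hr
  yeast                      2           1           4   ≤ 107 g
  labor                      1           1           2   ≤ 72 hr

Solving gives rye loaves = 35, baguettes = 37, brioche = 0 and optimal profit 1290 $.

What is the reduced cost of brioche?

Check each constraint at x*: oven time 144/153 (slack 9); yeast 107/107 (tight); labor 72/72 (tight).
Since oven time is not tight, its dual is 0.
Dual feasibility on the basic columns requires 2·y_yeast + 1·y_labor = 21, 1·y_yeast + 1·y_labor = 15.
This yields shadow prices y_yeast = 6, y_labor = 9.
Reduced cost of brioche: c₃ − yᵀa₃ = 35 − (6·4 + 9·2) = 35 − 42 = -7.

-7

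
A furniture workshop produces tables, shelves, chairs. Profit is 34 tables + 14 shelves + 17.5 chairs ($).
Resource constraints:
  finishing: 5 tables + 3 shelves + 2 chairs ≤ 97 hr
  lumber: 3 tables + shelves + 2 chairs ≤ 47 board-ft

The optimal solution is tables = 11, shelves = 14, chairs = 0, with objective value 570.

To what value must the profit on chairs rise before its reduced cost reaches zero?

20

At the optimum: finishing uses 97 of 97 (binding); lumber uses 47 of 47 (binding).
The binding rows give the dual system: 5·y_finishing + 3·y_lumber = 34 and 3·y_finishing + 1·y_lumber = 14.
Solving: y_finishing = 2, y_lumber = 8.
chairs enters the basis when its profit ≥ yᵀa₃ = 2·2 + 8·2 = 20.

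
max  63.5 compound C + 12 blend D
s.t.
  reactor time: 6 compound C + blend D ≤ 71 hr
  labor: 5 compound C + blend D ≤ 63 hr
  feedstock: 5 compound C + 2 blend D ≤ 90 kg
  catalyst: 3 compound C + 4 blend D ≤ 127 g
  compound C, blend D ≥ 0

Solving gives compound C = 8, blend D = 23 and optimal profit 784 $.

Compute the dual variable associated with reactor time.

3.5

Binding: reactor time and labor. Non-binding: feedstock (4 unused), catalyst (11 unused).
By complementary slackness, y = 0 for the non-binding constraints.
From A_Bᵀ y = c: 6·y_reactor time + 5·y_labor = 63.5; 1·y_reactor time + 1·y_labor = 12.
This yields shadow prices y_reactor time = 3.5, y_labor = 8.5.
Shadow price of reactor time = 3.5.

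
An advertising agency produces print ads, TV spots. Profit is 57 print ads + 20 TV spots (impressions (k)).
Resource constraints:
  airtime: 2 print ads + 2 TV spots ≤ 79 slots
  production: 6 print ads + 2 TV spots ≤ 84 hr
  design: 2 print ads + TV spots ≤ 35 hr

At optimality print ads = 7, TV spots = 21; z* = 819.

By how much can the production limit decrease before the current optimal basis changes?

Binding constraints: production, design. The basis is B = [[6,2],[2,1]] with det 2.
Per unit decrease in production, x* moves by d = (-0.5, 1).
The basis stays optimal until print ads reaches 0; allowable decrease = 14 hr.

14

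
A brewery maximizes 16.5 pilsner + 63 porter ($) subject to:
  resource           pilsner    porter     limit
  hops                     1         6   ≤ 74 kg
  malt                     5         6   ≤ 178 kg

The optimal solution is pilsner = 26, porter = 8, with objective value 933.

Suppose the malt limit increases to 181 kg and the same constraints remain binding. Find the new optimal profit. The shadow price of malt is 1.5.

937.5

Δb = 3, so new z* = 933 + (1.5)·(3) = 933 + 4.5 = 937.5.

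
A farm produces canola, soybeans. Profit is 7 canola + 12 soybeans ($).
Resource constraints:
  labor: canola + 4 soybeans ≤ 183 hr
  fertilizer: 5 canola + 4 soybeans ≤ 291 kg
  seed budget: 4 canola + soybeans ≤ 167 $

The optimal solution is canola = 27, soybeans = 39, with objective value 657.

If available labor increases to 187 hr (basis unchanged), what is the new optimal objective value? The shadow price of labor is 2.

665

Δb = 4, so new z* = 657 + (2)·(4) = 657 + 8 = 665.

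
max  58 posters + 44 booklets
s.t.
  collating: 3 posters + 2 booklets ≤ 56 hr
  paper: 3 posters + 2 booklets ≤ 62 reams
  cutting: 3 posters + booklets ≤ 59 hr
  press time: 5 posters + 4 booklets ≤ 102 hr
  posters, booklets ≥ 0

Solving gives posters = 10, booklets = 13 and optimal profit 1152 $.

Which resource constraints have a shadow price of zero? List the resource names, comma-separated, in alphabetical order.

cutting, paper

collating: 56/56 (binding)
paper: 56/62 (slack 6)
cutting: 43/59 (slack 16)
press time: 102/102 (binding)
By complementary slackness, a constraint with positive slack has shadow price 0 → cutting, paper.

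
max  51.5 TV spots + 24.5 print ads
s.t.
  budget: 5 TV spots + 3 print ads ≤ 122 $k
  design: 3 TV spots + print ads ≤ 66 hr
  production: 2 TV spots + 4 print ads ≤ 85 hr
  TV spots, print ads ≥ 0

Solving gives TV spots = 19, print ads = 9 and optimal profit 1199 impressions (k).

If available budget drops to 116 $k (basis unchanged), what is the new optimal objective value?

1166

Check each constraint at x*: budget 122/122 (tight); design 66/66 (tight); production 74/85 (slack 11).
Since production is not tight, its dual is 0.
The binding rows give the dual system: 5·y_budget + 3·y_design = 51.5 and 3·y_budget + 1·y_design = 24.5.
→ y_budget = 5.5 and y_design = 8.
Δz = y_budget·Δb = 5.5 × (-6) = -33, so new z* = 1199 − 33 = 1166.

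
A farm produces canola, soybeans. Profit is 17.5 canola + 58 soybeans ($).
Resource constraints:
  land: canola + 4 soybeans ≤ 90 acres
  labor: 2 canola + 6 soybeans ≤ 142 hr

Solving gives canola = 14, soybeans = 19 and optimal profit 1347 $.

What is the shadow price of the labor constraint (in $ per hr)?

6

At the optimum: land uses 90 of 90 (binding); labor uses 142 of 142 (binding).
From A_Bᵀ y = c: 1·y_land + 2·y_labor = 17.5; 4·y_land + 6·y_labor = 58.
Solving: y_land = 5.5, y_labor = 6.
Shadow price of labor = 6.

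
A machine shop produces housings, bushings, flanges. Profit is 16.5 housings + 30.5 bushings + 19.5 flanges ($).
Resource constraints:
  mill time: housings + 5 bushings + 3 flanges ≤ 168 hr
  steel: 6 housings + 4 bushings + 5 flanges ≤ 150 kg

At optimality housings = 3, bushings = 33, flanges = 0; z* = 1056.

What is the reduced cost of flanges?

-4

Both mill time and steel are binding at x*.
Dual feasibility on the basic columns requires 1·y_mill time + 6·y_steel = 16.5, 5·y_mill time + 4·y_steel = 30.5.
This yields shadow prices y_mill time = 4.5, y_steel = 2.
Reduced cost of flanges: c₃ − yᵀa₃ = 19.5 − (4.5·3 + 2·5) = 19.5 − 23.5 = -4.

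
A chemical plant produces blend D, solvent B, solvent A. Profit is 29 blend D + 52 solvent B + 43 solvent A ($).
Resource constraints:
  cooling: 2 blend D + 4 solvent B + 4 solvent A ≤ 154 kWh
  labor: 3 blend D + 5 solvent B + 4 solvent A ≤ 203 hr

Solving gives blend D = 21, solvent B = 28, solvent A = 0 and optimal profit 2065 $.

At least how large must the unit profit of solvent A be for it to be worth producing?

Check each constraint at x*: cooling 154/154 (tight); labor 203/203 (tight).
From A_Bᵀ y = c: 2·y_cooling + 3·y_labor = 29; 4·y_cooling + 5·y_labor = 52.
→ y_cooling = 5.5 and y_labor = 6.
solvent A enters the basis when its profit ≥ yᵀa₃ = 5.5·4 + 6·4 = 46.

46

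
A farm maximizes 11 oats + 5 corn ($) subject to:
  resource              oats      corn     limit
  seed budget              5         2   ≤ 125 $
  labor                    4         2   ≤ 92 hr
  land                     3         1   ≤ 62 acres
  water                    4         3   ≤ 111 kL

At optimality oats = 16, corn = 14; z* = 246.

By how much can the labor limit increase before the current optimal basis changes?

Binding constraints: labor, land. The basis is B = [[4,2],[3,1]] with det -2.
Per unit increase in labor, x* moves by d = (-0.5, 1.5).
The basis stays optimal until water becomes binding; allowable increase = 2 hr.

2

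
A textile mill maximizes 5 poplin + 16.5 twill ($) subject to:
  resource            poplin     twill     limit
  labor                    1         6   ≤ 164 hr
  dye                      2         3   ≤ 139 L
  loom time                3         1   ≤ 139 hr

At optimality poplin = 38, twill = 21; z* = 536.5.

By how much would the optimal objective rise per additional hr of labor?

2

Binding: labor and dye. Non-binding: loom time (4 unused).
By complementary slackness, y = 0 for the non-binding constraint.
Dual feasibility on the basic columns requires 1·y_labor + 2·y_dye = 5, 6·y_labor + 3·y_dye = 16.5.
Solving: y_labor = 2, y_dye = 1.5.
Shadow price of labor = 2.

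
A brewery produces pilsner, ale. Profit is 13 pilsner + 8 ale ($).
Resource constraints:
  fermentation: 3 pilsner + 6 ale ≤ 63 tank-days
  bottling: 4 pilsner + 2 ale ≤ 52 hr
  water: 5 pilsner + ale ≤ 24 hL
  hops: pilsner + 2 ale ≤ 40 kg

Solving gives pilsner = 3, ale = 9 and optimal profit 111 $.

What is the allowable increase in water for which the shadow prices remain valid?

Binding constraints: fermentation, water. The basis is B = [[3,6],[5,1]] with det -27.
Per unit increase in water, x* moves by d = (0.2222, -0.1111).
The basis stays optimal until bottling becomes binding; allowable increase = 33 hL.

33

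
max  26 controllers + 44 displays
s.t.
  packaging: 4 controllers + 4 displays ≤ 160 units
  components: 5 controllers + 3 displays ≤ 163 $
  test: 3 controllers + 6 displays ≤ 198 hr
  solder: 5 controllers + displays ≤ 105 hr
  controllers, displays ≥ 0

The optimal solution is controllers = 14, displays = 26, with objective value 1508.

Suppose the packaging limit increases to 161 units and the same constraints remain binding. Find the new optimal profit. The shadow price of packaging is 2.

1510

Δb = 1, so new z* = 1508 + (2)·(1) = 1508 + 2 = 1510.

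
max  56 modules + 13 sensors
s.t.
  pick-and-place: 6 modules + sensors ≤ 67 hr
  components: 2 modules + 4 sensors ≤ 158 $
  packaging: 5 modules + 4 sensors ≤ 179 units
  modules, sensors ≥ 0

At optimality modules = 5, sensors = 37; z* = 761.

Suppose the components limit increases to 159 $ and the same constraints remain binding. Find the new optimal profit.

762

Check each constraint at x*: pick-and-place 67/67 (tight); components 158/158 (tight); packaging 173/179 (slack 6).
Slack constraints have shadow price 0 (complementary slackness).
From A_Bᵀ y = c: 6·y_pick-and-place + 2·y_components = 56; 1·y_pick-and-place + 4·y_components = 13.
Solving: y_pick-and-place = 9, y_components = 1.
Δz = y_components·Δb = 1 × (1) = 1, so new z* = 761 + 1 = 762.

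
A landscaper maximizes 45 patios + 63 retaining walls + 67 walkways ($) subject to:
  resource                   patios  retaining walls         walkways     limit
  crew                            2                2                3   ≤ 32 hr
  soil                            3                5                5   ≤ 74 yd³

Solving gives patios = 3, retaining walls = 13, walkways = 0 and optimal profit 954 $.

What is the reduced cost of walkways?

At the optimum: crew uses 32 of 32 (binding); soil uses 74 of 74 (binding).
The binding rows give the dual system: 2·y_crew + 3·y_soil = 45 and 2·y_crew + 5·y_soil = 63.
This yields shadow prices y_crew = 9, y_soil = 9.
Reduced cost of walkways: c₃ − yᵀa₃ = 67 − (9·3 + 9·5) = 67 − 72 = -5.

-5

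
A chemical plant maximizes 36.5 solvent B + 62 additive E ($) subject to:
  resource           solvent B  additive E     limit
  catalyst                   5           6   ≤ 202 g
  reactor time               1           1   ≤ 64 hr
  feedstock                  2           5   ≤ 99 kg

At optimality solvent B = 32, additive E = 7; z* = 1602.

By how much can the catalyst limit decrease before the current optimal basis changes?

Binding constraints: catalyst, feedstock. The basis is B = [[5,6],[2,5]] with det 13.
Per unit decrease in catalyst, x* moves by d = (-0.3846, 0.1538).
The basis stays optimal until solvent B reaches 0; allowable decrease = 83.2 g.

83.2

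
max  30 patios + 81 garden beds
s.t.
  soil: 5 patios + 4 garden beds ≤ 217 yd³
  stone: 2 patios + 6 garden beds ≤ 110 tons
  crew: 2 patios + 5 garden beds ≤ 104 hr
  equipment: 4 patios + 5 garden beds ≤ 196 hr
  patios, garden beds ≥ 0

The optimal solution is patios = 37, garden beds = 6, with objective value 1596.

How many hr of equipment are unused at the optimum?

18

equipment used = 4·37 + 5·6 = 178; slack = 196 − 178 = 18.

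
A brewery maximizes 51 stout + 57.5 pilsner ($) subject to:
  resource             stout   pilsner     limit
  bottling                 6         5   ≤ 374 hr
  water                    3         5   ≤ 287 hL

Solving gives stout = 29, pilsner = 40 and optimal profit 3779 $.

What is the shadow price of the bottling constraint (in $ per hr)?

5.5

Both bottling and water are binding at x*.
Dual feasibility on the basic columns requires 6·y_bottling + 3·y_water = 51, 5·y_bottling + 5·y_water = 57.5.
This yields shadow prices y_bottling = 5.5, y_water = 6.
Shadow price of bottling = 5.5.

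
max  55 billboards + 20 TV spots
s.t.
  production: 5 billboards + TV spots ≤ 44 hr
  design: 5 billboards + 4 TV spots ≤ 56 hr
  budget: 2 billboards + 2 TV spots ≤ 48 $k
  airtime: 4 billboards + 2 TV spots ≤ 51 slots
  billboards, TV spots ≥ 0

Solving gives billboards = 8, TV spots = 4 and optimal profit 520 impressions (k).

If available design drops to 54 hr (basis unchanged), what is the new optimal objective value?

514

Check each constraint at x*: production 44/44 (tight); design 56/56 (tight); budget 24/48 (slack 24); airtime 40/51 (slack 11).
By complementary slackness, y = 0 for the non-binding constraints.
Dual feasibility on the basic columns requires 5·y_production + 5·y_design = 55, 1·y_production + 4·y_design = 20.
→ y_production = 8 and y_design = 3.
Δz = y_design·Δb = 3 × (-2) = -6, so new z* = 520 − 6 = 514.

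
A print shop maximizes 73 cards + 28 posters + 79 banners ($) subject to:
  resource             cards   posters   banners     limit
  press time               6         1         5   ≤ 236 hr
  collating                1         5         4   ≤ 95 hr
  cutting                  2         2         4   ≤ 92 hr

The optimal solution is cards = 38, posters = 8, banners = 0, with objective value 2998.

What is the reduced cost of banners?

-4

At the optimum: press time uses 236 of 236 (binding); collating uses 78 of 95 (slack = 17); cutting uses 92 of 92 (binding).
Since collating is not tight, its dual is 0.
The binding rows give the dual system: 6·y_press time + 2·y_cutting = 73 and 1·y_press time + 2·y_cutting = 28.
→ y_press time = 9 and y_cutting = 9.5.
Reduced cost of banners: c₃ − yᵀa₃ = 79 − (9·5 + 9.5·4) = 79 − 83 = -4.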